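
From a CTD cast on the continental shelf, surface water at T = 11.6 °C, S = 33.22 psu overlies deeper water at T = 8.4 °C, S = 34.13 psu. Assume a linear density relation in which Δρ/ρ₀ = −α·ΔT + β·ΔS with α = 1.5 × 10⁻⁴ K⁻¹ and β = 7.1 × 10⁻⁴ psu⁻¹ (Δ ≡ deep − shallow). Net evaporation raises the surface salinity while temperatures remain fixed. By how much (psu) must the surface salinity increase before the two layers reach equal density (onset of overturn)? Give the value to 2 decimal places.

1.59 psu

Neutral buoyancy requires −α(T_deep − T_surf) + β(S_deep − S_surf′) = 0.
S_surf′ = S_deep − (α/β)·ΔT = 34.13 − (1.5 × 10⁻⁴/7.1 × 10⁻⁴)·(-3.2) = 34.8061 psu.
Increase required: 34.8061 − 33.22 = 1.5861 psu.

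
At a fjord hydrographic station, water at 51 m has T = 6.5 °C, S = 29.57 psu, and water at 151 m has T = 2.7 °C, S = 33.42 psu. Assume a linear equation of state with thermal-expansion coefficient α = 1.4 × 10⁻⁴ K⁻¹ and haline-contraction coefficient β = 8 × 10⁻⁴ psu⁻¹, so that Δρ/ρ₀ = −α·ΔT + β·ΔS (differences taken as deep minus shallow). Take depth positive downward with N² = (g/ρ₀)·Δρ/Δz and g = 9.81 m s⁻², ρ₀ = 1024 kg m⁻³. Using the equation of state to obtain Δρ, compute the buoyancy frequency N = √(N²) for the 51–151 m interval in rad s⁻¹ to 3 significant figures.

0.0188 rad s⁻¹

ΔT = -3.8 K, ΔS = +3.85 psu (deep − shallow).
Δρ/ρ₀ = −αΔT + βΔS = 5.32 × 10⁻⁴ + 3.08 × 10⁻³ = 3.612 × 10⁻³, so Δρ ≈ 3.699 kg m⁻³.
N² = (g/ρ₀)·Δρ/Δz = g·(Δρ/ρ₀)/Δz = 9.81 × 3.612 × 10⁻³ / 100 = 3.5434 × 10⁻⁴ s⁻².
N = √(3.5434 × 10⁻⁴) = 0.018824 rad s⁻¹ ≈ 0.0188 rad s⁻¹.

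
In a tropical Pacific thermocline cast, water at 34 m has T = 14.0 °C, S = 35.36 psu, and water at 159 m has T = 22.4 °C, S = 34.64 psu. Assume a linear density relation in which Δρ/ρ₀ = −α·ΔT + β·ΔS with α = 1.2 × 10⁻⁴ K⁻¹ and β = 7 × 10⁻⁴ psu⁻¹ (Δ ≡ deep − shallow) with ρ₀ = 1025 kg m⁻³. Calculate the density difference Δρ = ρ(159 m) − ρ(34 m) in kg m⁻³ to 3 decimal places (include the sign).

ΔT = +8.4 K, ΔS = -0.72 psu (deep − shallow).
Δρ/ρ₀ = −(1.2 × 10⁻⁴)(+8.4) + (7 × 10⁻⁴)(-0.72) = -1.512 × 10⁻³.
Δρ = 1025 × (-1.512 × 10⁻³) = -1.550 kg m⁻³.
Negative Δρ: lighter below, statically unstable.

-1.550 kg m⁻³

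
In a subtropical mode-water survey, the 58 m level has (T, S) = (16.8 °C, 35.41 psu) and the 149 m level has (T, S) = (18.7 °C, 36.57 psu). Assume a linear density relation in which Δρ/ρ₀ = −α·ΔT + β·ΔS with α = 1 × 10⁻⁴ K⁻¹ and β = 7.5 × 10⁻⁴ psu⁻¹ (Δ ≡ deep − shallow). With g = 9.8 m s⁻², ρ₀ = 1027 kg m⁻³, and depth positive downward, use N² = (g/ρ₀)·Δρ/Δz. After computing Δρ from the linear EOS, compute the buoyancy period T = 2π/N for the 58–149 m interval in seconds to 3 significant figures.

ΔT = +1.9 K, ΔS = +1.16 psu (deep − shallow).
Δρ/ρ₀ = −αΔT + βΔS = -1.90 × 10⁻⁴ + 8.70 × 10⁻⁴ = 6.80 × 10⁻⁴, so Δρ ≈ 0.6984 kg m⁻³.
N² = (g/ρ₀)·Δρ/Δz = g·(Δρ/ρ₀)/Δz = 9.8 × 6.80 × 10⁻⁴ / 91 = 7.3231 × 10⁻⁵ s⁻².
N = √(7.3231 × 10⁻⁵) = 8.5575 × 10⁻³ rad s⁻¹ → T = 2π/N = 734.23 s ≈ 734 s.

734 s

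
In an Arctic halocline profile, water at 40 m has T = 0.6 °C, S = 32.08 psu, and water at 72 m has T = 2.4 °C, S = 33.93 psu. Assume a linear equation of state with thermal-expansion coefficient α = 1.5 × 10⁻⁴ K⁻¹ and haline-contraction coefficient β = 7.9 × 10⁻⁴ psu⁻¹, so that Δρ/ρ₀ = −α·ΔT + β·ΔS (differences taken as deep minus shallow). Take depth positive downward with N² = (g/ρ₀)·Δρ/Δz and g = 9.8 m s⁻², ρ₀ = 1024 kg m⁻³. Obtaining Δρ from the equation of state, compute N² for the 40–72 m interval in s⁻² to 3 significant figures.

ΔT = +1.8 K, ΔS = +1.85 psu (deep − shallow).
Δρ/ρ₀ = −αΔT + βΔS = -2.70 × 10⁻⁴ + 1.4615 × 10⁻³ = 1.1915 × 10⁻³, so Δρ ≈ 1.220 kg m⁻³.
N² = (g/ρ₀)·Δρ/Δz = g·(Δρ/ρ₀)/Δz = 9.8 × 1.1915 × 10⁻³ / 32 = 3.6490 × 10⁻⁴ s⁻² ≈ 3.65 × 10⁻⁴ s⁻².

3.65 × 10⁻⁴ s⁻²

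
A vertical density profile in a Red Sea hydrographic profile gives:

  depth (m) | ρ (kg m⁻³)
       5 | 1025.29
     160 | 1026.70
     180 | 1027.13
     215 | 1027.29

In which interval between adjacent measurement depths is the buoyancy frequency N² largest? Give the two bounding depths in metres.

Compute the density gradient over each adjacent pair:
  5–160 m: Δρ/Δz = 1.41/155 = 9.1 × 10⁻³ kg m⁻⁴
  160–180 m: Δρ/Δz = 0.43/20 = 0.021 kg m⁻⁴
  180–215 m: Δρ/Δz = 0.16/35 = 4.6 × 10⁻³ kg m⁻⁴
The largest gradient is in the 160–180 m interval — the pycnocline.

160–180 m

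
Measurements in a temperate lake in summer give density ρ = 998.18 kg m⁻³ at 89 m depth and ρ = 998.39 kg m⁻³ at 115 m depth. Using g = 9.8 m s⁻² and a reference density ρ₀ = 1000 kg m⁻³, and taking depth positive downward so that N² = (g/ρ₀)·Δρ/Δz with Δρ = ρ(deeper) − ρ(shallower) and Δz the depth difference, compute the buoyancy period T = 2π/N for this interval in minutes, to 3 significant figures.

Δρ = 998.39 − 998.18 = 0.21 kg m⁻³ over Δz = 115 − 89 = 26 m.
N² = (9.8/1000) × (0.21/26) = 7.9154 × 10⁻⁵ s⁻².
N = √(7.9154 × 10⁻⁵) = 8.8969 × 10⁻³ rad s⁻¹, so T = 2π/N = 706.22 s = 11.770 min ≈ 11.8 min.

11.8 min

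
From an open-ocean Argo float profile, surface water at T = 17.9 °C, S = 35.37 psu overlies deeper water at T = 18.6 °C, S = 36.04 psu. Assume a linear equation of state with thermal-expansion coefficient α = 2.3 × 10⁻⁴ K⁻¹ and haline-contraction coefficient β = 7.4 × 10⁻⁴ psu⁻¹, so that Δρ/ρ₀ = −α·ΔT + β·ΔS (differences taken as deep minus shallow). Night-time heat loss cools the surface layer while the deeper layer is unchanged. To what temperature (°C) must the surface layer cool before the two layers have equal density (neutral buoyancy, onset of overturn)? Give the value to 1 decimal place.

16.4 °C

Neutral buoyancy requires Δρ = 0, i.e. −α(T_deep − T_surf′) + β(S_deep − S_surf) = 0.
T_surf′ = T_deep − (β/α)·ΔS = 18.6 − (7.4 × 10⁻⁴/2.3 × 10⁻⁴)·(+0.67) = 16.444 °C.
Cooling required: 17.9 − (16.444) = 1.456 °C.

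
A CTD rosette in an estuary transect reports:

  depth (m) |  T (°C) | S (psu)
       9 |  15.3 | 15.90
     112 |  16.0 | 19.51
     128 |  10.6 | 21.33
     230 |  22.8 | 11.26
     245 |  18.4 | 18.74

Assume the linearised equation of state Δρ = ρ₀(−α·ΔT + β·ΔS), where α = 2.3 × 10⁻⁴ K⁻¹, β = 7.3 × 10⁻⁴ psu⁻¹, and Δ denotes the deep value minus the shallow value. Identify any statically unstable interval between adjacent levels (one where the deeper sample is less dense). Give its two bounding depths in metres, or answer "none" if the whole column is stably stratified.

Evaluate Δρ/ρ₀ = −αΔT + βΔS across each adjacent pair:
  9–112 m: −αΔT+βΔS = −(2.3 × 10⁻⁴)(+0.7)+(7.3 × 10⁻⁴)(+3.61) = 2.5 × 10⁻³ → stable
  112–128 m: −αΔT+βΔS = −(2.3 × 10⁻⁴)(-5.4)+(7.3 × 10⁻⁴)(+1.82) = 2.6 × 10⁻³ → stable
  128–230 m: −αΔT+βΔS = −(2.3 × 10⁻⁴)(+12.2)+(7.3 × 10⁻⁴)(-10.07) = -0.010 → UNSTABLE
  230–245 m: −αΔT+βΔS = −(2.3 × 10⁻⁴)(-4.4)+(7.3 × 10⁻⁴)(+7.48) = 6.5 × 10⁻³ → stable
The 128–230 m interval has Δρ < 0: lighter water underlies denser water.

128–230 m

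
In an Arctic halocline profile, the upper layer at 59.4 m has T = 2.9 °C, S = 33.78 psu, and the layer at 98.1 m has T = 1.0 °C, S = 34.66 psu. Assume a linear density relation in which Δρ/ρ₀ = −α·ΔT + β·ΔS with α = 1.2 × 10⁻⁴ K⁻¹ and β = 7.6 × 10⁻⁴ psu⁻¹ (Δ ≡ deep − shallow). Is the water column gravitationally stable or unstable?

stable

ΔT = 1.0 − 2.9 = -1.9 K and ΔS = 34.66 − 33.78 = +0.88 psu (deep − shallow).
−αΔT = 2.28 × 10⁻⁴; βΔS = 6.688 × 10⁻⁴; sum Δρ/ρ₀ = 8.968 × 10⁻⁴.
Δρ/ρ₀ > 0, so Δρ > 0: deeper water is denser → statically stable.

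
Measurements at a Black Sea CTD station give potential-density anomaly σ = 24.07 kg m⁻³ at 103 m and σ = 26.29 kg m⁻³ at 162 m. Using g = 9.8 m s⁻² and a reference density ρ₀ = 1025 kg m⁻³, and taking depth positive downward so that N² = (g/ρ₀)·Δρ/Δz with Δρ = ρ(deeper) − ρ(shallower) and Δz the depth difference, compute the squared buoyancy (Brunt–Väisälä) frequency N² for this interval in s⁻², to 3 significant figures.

3.60 × 10⁻⁴ s⁻²

Δρ = 1026.29 − 1024.07 = 2.22 kg m⁻³ over Δz = 162 − 103 = 59 m.
N² = (9.8/1025) × (2.22/59) = 3.5975 × 10⁻⁴ s⁻² ≈ 3.60 × 10⁻⁴ s⁻².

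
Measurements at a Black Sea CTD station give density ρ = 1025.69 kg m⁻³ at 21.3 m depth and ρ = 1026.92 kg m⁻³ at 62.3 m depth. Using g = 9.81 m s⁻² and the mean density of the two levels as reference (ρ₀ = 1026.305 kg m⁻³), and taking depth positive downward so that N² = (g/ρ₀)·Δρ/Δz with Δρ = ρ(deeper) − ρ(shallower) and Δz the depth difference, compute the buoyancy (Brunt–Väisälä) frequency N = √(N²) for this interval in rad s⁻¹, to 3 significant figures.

Δρ = 1026.92 − 1025.69 = 1.23 kg m⁻³ over Δz = 62.3 − 21.3 = 41 m.
N² = (9.81/1026.305) × (1.23/41) = 2.8676 × 10⁻⁴ s⁻².
N = √(2.8676 × 10⁻⁴) = 0.016934 rad s⁻¹ ≈ 0.0169 rad s⁻¹.

0.0169 rad s⁻¹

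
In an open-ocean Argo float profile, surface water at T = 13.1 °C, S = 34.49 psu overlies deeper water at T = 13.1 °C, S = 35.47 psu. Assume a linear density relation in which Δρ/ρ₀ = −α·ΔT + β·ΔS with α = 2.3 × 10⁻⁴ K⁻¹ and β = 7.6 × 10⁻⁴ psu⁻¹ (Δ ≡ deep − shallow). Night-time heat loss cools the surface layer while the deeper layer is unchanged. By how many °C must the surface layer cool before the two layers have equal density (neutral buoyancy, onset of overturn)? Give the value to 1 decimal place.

3.2 °C

Neutral buoyancy requires Δρ = 0, i.e. −α(T_deep − T_surf′) + β(S_deep − S_surf) = 0.
T_surf′ = T_deep − (β/α)·ΔS = 13.1 − (7.6 × 10⁻⁴/2.3 × 10⁻⁴)·(+0.98) = 9.862 °C.
Cooling required: 13.1 − (9.862) = 3.238 °C.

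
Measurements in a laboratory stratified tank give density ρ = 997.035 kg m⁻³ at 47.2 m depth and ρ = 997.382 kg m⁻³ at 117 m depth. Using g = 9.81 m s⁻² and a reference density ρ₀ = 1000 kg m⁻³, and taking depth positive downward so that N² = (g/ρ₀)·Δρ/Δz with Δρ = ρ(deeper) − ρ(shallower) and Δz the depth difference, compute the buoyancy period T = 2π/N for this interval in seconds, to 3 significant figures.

900 s

Δρ = 997.382 − 997.035 = 0.347 kg m⁻³ over Δz = 117 − 47.2 = 69.8 m.
N² = (9.81/1000) × (0.347/69.8) = 4.8769 × 10⁻⁵ s⁻².
N = √(4.8769 × 10⁻⁵) = 6.9835 × 10⁻³ rad s⁻¹, so T = 2π/N = 899.72 s ≈ 900 s.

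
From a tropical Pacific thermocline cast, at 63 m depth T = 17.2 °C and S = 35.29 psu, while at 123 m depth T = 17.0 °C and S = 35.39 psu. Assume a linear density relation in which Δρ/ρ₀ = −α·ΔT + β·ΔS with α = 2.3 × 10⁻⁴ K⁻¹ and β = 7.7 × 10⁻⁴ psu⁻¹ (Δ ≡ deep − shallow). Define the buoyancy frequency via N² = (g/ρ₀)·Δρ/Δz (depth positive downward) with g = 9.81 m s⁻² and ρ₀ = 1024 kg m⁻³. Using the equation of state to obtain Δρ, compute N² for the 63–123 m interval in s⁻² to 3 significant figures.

2.01 × 10⁻⁵ s⁻²

ΔT = -0.2 K, ΔS = +0.10 psu (deep − shallow).
Δρ/ρ₀ = −αΔT + βΔS = 4.60 × 10⁻⁵ + 7.70 × 10⁻⁵ = 1.23 × 10⁻⁴, so Δρ ≈ 0.1260 kg m⁻³.
N² = (g/ρ₀)·Δρ/Δz = g·(Δρ/ρ₀)/Δz = 9.81 × 1.23 × 10⁻⁴ / 60 = 2.0111 × 10⁻⁵ s⁻² ≈ 2.01 × 10⁻⁵ s⁻².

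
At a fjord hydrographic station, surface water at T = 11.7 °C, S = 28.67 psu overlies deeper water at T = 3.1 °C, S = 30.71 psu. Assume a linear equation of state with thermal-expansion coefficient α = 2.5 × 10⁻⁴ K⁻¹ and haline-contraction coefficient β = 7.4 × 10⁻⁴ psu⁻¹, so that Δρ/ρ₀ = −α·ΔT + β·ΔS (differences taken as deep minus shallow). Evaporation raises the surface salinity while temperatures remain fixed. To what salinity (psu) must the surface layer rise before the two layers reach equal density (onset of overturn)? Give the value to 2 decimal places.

33.62 psu

Neutral buoyancy requires −α(T_deep − T_surf) + β(S_deep − S_surf′) = 0.
S_surf′ = S_deep − (α/β)·ΔT = 30.71 − (2.5 × 10⁻⁴/7.4 × 10⁻⁴)·(-8.6) = 33.6154 psu.
Increase required: 33.6154 − 28.67 = 4.9454 psu.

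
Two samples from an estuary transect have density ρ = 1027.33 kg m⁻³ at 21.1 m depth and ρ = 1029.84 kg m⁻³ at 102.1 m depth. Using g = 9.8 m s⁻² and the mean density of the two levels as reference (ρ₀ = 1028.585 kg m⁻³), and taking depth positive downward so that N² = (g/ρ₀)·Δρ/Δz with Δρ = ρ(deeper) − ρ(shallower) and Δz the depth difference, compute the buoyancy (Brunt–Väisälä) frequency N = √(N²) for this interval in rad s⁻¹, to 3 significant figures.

0.0172 rad s⁻¹

Δρ = 1029.84 − 1027.33 = 2.51 kg m⁻³ over Δz = 102.1 − 21.1 = 81 m.
N² = (9.8/1028.585) × (2.51/81) = 2.9524 × 10⁻⁴ s⁻².
N = √(2.9524 × 10⁻⁴) = 0.017183 rad s⁻¹ ≈ 0.0172 rad s⁻¹.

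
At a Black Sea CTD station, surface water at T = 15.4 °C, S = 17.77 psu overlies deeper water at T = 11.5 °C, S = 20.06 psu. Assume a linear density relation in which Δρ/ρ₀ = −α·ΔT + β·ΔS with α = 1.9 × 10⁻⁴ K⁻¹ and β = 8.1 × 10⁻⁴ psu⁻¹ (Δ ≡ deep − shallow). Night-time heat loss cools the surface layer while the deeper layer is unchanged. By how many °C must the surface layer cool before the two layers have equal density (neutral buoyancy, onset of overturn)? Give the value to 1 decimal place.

13.7 °C

Neutral buoyancy requires Δρ = 0, i.e. −α(T_deep − T_surf′) + β(S_deep − S_surf) = 0.
T_surf′ = T_deep − (β/α)·ΔS = 11.5 − (8.1 × 10⁻⁴/1.9 × 10⁻⁴)·(+2.29) = 1.737 °C.
Cooling required: 15.4 − (1.737) = 13.663 °C.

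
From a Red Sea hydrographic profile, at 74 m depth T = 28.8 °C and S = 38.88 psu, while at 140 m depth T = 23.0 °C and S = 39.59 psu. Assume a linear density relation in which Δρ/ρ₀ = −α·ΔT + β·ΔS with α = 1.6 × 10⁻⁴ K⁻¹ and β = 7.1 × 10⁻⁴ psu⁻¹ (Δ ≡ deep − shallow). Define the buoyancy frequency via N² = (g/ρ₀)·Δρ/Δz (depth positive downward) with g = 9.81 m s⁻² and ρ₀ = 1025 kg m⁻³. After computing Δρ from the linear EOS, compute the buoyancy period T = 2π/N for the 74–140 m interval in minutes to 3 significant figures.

7.18 min

ΔT = -5.8 K, ΔS = +0.71 psu (deep − shallow).
Δρ/ρ₀ = −αΔT + βΔS = 9.28 × 10⁻⁴ + 5.041 × 10⁻⁴ = 1.4321 × 10⁻³, so Δρ ≈ 1.468 kg m⁻³.
N² = (g/ρ₀)·Δρ/Δz = g·(Δρ/ρ₀)/Δz = 9.81 × 1.4321 × 10⁻³ / 66 = 2.1286 × 10⁻⁴ s⁻².
N = √(2.1286 × 10⁻⁴) = 0.014590 rad s⁻¹ → T = 2π/N = 430.65 s = 7.1775 min ≈ 7.18 min.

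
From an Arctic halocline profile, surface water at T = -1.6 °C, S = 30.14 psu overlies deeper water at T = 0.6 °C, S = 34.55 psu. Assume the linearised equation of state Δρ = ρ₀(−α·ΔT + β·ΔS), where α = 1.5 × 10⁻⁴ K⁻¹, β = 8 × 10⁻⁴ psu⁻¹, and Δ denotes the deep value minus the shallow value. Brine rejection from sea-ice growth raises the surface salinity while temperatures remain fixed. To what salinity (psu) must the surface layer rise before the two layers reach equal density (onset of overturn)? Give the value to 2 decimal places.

34.14 psu

Neutral buoyancy requires −α(T_deep − T_surf) + β(S_deep − S_surf′) = 0.
S_surf′ = S_deep − (α/β)·ΔT = 34.55 − (1.5 × 10⁻⁴/8 × 10⁻⁴)·(+2.2) = 34.1375 psu.
Increase required: 34.1375 − 30.14 = 3.9975 psu.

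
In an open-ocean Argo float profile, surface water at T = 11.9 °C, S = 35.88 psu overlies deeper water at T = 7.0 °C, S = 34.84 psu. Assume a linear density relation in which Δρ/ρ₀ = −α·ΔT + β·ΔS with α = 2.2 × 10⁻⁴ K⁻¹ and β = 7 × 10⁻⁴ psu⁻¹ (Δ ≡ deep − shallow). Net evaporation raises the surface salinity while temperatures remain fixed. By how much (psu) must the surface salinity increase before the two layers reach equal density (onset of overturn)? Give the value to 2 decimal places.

Neutral buoyancy requires −α(T_deep − T_surf) + β(S_deep − S_surf′) = 0.
S_surf′ = S_deep − (α/β)·ΔT = 34.84 − (2.2 × 10⁻⁴/7 × 10⁻⁴)·(-4.9) = 36.3800 psu.
Increase required: 36.3800 − 35.88 = 0.5000 psu.

0.50 psu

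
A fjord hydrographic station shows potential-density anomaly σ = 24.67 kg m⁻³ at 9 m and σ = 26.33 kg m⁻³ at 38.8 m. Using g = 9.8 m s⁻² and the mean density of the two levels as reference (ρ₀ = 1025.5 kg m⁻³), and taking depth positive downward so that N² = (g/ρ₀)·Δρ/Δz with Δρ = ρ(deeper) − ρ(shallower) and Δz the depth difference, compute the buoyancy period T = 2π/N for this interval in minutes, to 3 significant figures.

4.54 min

Δρ = 1026.33 − 1024.67 = 1.66 kg m⁻³ over Δz = 38.8 − 9 = 29.8 m.
N² = (9.8/1025.5) × (1.66/29.8) = 5.3233 × 10⁻⁴ s⁻².
N = √(5.3233 × 10⁻⁴) = 0.023072 rad s⁻¹, so T = 2π/N = 272.33 s = 4.5388 min ≈ 4.54 min.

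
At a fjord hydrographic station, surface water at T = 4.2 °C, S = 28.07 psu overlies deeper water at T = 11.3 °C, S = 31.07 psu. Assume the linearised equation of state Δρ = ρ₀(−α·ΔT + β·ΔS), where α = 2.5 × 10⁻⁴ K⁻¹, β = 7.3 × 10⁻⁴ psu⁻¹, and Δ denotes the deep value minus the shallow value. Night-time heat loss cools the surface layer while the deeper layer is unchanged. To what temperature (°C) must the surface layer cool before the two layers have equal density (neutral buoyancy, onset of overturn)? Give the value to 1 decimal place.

Neutral buoyancy requires Δρ = 0, i.e. −α(T_deep − T_surf′) + β(S_deep − S_surf) = 0.
T_surf′ = T_deep − (β/α)·ΔS = 11.3 − (7.3 × 10⁻⁴/2.5 × 10⁻⁴)·(+3.00) = 2.540 °C.
Cooling required: 4.2 − (2.540) = 1.660 °C.

2.5 °C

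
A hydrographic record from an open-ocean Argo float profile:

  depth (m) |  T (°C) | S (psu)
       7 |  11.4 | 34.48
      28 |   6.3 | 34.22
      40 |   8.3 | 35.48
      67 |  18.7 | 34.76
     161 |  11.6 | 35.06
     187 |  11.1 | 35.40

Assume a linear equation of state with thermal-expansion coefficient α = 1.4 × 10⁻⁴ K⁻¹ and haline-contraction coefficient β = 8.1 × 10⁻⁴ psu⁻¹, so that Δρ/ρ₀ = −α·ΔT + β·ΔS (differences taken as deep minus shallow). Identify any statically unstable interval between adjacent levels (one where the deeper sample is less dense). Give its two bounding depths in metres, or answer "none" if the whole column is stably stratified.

Evaluate Δρ/ρ₀ = −αΔT + βΔS across each adjacent pair:
  7–28 m: −αΔT+βΔS = −(1.4 × 10⁻⁴)(-5.1)+(8.1 × 10⁻⁴)(-0.26) = 5.0 × 10⁻⁴ → stable
  28–40 m: −αΔT+βΔS = −(1.4 × 10⁻⁴)(+2.0)+(8.1 × 10⁻⁴)(+1.26) = 7.4 × 10⁻⁴ → stable
  40–67 m: −αΔT+βΔS = −(1.4 × 10⁻⁴)(+10.4)+(8.1 × 10⁻⁴)(-0.72) = -2.0 × 10⁻³ → UNSTABLE
  67–161 m: −αΔT+βΔS = −(1.4 × 10⁻⁴)(-7.1)+(8.1 × 10⁻⁴)(+0.30) = 1.2 × 10⁻³ → stable
  161–187 m: −αΔT+βΔS = −(1.4 × 10⁻⁴)(-0.5)+(8.1 × 10⁻⁴)(+0.34) = 3.5 × 10⁻⁴ → stable
The 40–67 m interval has Δρ < 0: lighter water underlies denser water.

40–67 m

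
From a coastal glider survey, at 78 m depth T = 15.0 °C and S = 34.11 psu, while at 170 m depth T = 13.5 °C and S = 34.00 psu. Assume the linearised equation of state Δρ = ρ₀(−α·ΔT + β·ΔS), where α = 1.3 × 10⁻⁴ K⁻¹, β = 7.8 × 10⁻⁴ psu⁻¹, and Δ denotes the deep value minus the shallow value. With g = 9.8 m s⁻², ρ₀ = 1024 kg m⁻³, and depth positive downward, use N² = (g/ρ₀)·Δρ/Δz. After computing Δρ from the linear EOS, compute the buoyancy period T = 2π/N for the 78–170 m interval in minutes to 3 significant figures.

30.7 min

ΔT = -1.5 K, ΔS = -0.11 psu (deep − shallow).
Δρ/ρ₀ = −αΔT + βΔS = 1.95 × 10⁻⁴ − 8.58 × 10⁻⁵ = 1.092 × 10⁻⁴, so Δρ ≈ 0.1118 kg m⁻³.
N² = (g/ρ₀)·Δρ/Δz = g·(Δρ/ρ₀)/Δz = 9.8 × 1.092 × 10⁻⁴ / 92 = 1.1632 × 10⁻⁵ s⁻².
N = √(1.1632 × 10⁻⁵) = 3.4106 × 10⁻³ rad s⁻¹ → T = 2π/N = 1.8423 × 10³ s = 30.705 min ≈ 30.7 min.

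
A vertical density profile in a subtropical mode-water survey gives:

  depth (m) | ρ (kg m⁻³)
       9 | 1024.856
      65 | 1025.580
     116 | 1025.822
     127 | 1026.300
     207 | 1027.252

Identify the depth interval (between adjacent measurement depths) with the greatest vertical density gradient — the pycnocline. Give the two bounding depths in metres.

Compute the density gradient over each adjacent pair:
  9–65 m: Δρ/Δz = 0.724/56 = 0.013 kg m⁻⁴
  65–116 m: Δρ/Δz = 0.242/51 = 4.7 × 10⁻³ kg m⁻⁴
  116–127 m: Δρ/Δz = 0.478/11 = 0.043 kg m⁻⁴
  127–207 m: Δρ/Δz = 0.952/80 = 0.012 kg m⁻⁴
The largest gradient is in the 116–127 m interval — the pycnocline.

116–127 m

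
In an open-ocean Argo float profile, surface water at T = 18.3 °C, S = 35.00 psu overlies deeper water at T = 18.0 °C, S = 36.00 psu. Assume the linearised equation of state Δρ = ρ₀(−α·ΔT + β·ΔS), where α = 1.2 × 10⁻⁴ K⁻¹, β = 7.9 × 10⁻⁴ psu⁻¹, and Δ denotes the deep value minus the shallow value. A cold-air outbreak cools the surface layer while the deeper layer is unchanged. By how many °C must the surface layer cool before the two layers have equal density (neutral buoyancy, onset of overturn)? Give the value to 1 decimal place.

Neutral buoyancy requires Δρ = 0, i.e. −α(T_deep − T_surf′) + β(S_deep − S_surf) = 0.
T_surf′ = T_deep − (β/α)·ΔS = 18.0 − (7.9 × 10⁻⁴/1.2 × 10⁻⁴)·(+1.00) = 11.417 °C.
Cooling required: 18.3 − (11.417) = 6.883 °C.

6.9 °C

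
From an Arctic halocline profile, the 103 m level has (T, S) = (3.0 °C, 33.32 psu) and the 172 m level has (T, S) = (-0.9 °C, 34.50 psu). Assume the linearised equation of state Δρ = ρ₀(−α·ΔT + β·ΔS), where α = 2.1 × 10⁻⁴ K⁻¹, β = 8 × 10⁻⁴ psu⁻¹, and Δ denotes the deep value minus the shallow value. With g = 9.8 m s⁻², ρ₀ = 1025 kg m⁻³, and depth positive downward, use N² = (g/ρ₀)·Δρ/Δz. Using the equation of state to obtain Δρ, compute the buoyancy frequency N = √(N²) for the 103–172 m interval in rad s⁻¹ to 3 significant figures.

ΔT = -3.9 K, ΔS = +1.18 psu (deep − shallow).
Δρ/ρ₀ = −αΔT + βΔS = 8.19 × 10⁻⁴ + 9.44 × 10⁻⁴ = 1.763 × 10⁻³, so Δρ ≈ 1.807 kg m⁻³.
N² = (g/ρ₀)·Δρ/Δz = g·(Δρ/ρ₀)/Δz = 9.8 × 1.763 × 10⁻³ / 69 = 2.5040 × 10⁻⁴ s⁻².
N = √(2.5040 × 10⁻⁴) = 0.015824 rad s⁻¹ ≈ 0.0158 rad s⁻¹.

0.0158 rad s⁻¹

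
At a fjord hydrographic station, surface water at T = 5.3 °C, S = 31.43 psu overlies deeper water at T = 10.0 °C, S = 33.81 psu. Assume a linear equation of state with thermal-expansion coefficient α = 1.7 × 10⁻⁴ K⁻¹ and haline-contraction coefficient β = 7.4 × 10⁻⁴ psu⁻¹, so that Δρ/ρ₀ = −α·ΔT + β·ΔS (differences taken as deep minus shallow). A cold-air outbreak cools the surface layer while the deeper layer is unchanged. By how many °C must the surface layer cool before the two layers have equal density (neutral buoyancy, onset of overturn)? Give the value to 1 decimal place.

5.7 °C

Neutral buoyancy requires Δρ = 0, i.e. −α(T_deep − T_surf′) + β(S_deep − S_surf) = 0.
T_surf′ = T_deep − (β/α)·ΔS = 10.0 − (7.4 × 10⁻⁴/1.7 × 10⁻⁴)·(+2.38) = -0.360 °C.
Cooling required: 5.3 − (-0.360) = 5.660 °C.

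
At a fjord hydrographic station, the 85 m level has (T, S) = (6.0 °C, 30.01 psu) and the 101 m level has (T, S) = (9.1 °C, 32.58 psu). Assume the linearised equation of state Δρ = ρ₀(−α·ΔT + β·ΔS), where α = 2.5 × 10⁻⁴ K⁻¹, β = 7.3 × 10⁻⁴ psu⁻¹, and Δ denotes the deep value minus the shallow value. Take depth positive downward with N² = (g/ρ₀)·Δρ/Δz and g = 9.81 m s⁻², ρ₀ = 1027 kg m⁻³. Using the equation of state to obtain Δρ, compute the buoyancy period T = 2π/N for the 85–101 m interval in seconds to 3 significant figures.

ΔT = +3.1 K, ΔS = +2.57 psu (deep − shallow).
Δρ/ρ₀ = −αΔT + βΔS = -7.75 × 10⁻⁴ + 1.8761 × 10⁻³ = 1.1011 × 10⁻³, so Δρ ≈ 1.131 kg m⁻³.
N² = (g/ρ₀)·Δρ/Δz = g·(Δρ/ρ₀)/Δz = 9.81 × 1.1011 × 10⁻³ / 16 = 6.7511 × 10⁻⁴ s⁻².
N = √(6.7511 × 10⁻⁴) = 0.025983 rad s⁻¹ → T = 2π/N = 241.82 s ≈ 242 s.

242 s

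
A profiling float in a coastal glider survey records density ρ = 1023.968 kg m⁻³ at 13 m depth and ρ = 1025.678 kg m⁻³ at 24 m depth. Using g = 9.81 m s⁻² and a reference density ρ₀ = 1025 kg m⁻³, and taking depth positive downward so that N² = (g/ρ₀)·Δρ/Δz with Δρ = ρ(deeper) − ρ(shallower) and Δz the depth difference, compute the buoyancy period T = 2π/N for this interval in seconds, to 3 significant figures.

163 s

Δρ = 1025.678 − 1023.968 = 1.710 kg m⁻³ over Δz = 24 − 13 = 11 m.
N² = (9.81/1025) × (1.710/11) = 1.4878 × 10⁻³ s⁻².
N = √(1.4878 × 10⁻³) = 0.038572 rad s⁻¹, so T = 2π/N = 162.89 s ≈ 163 s.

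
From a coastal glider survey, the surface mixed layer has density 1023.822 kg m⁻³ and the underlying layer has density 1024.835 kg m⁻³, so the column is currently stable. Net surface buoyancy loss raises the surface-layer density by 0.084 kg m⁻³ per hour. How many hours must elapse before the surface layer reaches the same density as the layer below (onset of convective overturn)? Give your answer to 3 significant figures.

Density deficit of the surface layer: 1024.835 − 1023.822 = 1.013 kg m⁻³.
Required change = 1.013 / 0.084 = 12.1 hours.

12.1 hours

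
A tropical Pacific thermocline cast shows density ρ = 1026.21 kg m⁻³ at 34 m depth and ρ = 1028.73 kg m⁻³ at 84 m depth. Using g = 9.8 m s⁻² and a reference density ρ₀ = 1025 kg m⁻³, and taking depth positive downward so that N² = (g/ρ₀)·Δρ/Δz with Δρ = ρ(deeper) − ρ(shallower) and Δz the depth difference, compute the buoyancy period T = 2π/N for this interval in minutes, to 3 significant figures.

4.77 min

Δρ = 1028.73 − 1026.21 = 2.52 kg m⁻³ over Δz = 84 − 34 = 50 m.
N² = (9.8/1025) × (2.52/50) = 4.8187 × 10⁻⁴ s⁻².
N = √(4.8187 × 10⁻⁴) = 0.021952 rad s⁻¹, so T = 2π/N = 286.22 s = 4.7703 min ≈ 4.77 min.
N² > 0, so the interval is statically stable.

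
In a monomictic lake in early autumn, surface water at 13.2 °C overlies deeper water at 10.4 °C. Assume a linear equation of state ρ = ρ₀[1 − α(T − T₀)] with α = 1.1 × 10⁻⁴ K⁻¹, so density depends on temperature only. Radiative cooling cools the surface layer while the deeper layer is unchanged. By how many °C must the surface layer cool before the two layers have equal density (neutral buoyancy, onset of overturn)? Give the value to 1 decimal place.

With temperature the only control, equal density requires T_surf′ = T_deep.
T_surf′ = 10.4 °C.
Cooling required: 13.2 − 10.4 = 2.8 °C.

2.8 °C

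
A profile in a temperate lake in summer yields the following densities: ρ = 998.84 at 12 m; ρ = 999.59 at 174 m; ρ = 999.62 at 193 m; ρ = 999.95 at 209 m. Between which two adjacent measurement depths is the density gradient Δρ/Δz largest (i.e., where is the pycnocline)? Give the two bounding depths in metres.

Compute the density gradient over each adjacent pair:
  12–174 m: Δρ/Δz = 0.75/162 = 4.6 × 10⁻³ kg m⁻⁴
  174–193 m: Δρ/Δz = 0.03/19 = 1.6 × 10⁻³ kg m⁻⁴
  193–209 m: Δρ/Δz = 0.33/16 = 0.021 kg m⁻⁴
The largest gradient is in the 193–209 m interval — the pycnocline.

193–209 m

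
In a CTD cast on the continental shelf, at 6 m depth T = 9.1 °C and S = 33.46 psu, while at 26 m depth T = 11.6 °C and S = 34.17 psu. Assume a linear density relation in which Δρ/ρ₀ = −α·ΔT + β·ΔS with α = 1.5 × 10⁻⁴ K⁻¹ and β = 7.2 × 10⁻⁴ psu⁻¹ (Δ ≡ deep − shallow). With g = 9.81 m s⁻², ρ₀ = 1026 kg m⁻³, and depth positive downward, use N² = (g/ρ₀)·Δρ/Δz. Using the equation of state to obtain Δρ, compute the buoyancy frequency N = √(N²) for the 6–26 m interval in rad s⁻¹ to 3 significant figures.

ΔT = +2.5 K, ΔS = +0.71 psu (deep − shallow).
Δρ/ρ₀ = −αΔT + βΔS = -3.75 × 10⁻⁴ + 5.112 × 10⁻⁴ = 1.362 × 10⁻⁴, so Δρ ≈ 0.1397 kg m⁻³.
N² = (g/ρ₀)·Δρ/Δz = g·(Δρ/ρ₀)/Δz = 9.81 × 1.362 × 10⁻⁴ / 20 = 6.6806 × 10⁻⁵ s⁻².
N = √(6.6806 × 10⁻⁵) = 8.1735 × 10⁻³ rad s⁻¹ ≈ 8.17 × 10⁻³ rad s⁻¹.

8.17 × 10⁻³ rad s⁻¹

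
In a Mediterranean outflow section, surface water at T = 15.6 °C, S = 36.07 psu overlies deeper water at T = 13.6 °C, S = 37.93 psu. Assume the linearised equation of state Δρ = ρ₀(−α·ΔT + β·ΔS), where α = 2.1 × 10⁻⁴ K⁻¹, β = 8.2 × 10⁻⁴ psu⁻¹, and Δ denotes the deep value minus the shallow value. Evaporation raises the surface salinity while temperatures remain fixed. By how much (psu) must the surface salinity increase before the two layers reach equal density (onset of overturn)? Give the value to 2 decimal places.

Neutral buoyancy requires −α(T_deep − T_surf) + β(S_deep − S_surf′) = 0.
S_surf′ = S_deep − (α/β)·ΔT = 37.93 − (2.1 × 10⁻⁴/8.2 × 10⁻⁴)·(-2.0) = 38.4422 psu.
Increase required: 38.4422 − 36.07 = 2.3722 psu.

2.37 psu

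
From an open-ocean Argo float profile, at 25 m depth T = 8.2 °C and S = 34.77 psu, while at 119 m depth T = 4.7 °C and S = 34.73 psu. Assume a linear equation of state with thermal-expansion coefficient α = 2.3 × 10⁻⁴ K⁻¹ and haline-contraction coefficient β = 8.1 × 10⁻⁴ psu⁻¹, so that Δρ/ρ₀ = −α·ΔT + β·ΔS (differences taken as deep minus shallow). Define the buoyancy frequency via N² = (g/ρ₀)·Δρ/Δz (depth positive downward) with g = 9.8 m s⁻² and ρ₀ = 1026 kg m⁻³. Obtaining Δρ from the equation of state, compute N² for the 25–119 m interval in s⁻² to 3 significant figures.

8.05 × 10⁻⁵ s⁻²

ΔT = -3.5 K, ΔS = -0.04 psu (deep − shallow).
Δρ/ρ₀ = −αΔT + βΔS = 8.05 × 10⁻⁴ − 3.24 × 10⁻⁵ = 7.726 × 10⁻⁴, so Δρ ≈ 0.7927 kg m⁻³.
N² = (g/ρ₀)·Δρ/Δz = g·(Δρ/ρ₀)/Δz = 9.8 × 7.726 × 10⁻⁴ / 94 = 8.0548 × 10⁻⁵ s⁻² ≈ 8.05 × 10⁻⁵ s⁻².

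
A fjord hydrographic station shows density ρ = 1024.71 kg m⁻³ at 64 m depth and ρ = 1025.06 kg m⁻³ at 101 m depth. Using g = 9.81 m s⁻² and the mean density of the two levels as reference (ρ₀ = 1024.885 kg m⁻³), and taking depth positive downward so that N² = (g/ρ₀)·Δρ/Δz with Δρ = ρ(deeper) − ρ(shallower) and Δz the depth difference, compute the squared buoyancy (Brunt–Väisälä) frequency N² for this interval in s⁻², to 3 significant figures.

Δρ = 1025.06 − 1024.71 = 0.35 kg m⁻³ over Δz = 101 − 64 = 37 m.
N² = (9.81/1024.885) × (0.35/37) = 9.0544 × 10⁻⁵ s⁻² ≈ 9.05 × 10⁻⁵ s⁻².

9.05 × 10⁻⁵ s⁻²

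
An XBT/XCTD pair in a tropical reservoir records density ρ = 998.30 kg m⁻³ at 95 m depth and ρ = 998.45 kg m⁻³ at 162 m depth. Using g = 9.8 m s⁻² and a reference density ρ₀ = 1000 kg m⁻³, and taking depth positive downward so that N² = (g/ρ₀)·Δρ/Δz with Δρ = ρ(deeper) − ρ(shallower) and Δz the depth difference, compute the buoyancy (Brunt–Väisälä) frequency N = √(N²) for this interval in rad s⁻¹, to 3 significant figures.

Δρ = 998.45 − 998.30 = 0.15 kg m⁻³ over Δz = 162 − 95 = 67 m.
N² = (9.8/1000) × (0.15/67) = 2.1940 × 10⁻⁵ s⁻².
N = √(2.1940 × 10⁻⁵) = 4.6840 × 10⁻³ rad s⁻¹ ≈ 4.68 × 10⁻³ rad s⁻¹.

4.68 × 10⁻³ rad s⁻¹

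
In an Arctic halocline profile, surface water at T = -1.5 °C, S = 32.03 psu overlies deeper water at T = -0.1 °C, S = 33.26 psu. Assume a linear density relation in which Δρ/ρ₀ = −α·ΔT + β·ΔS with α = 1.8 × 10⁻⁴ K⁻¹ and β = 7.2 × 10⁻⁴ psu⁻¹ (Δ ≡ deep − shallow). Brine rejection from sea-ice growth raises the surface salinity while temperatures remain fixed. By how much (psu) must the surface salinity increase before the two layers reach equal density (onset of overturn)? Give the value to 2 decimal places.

0.88 psu

Neutral buoyancy requires −α(T_deep − T_surf) + β(S_deep − S_surf′) = 0.
S_surf′ = S_deep − (α/β)·ΔT = 33.26 − (1.8 × 10⁻⁴/7.2 × 10⁻⁴)·(+1.4) = 32.9100 psu.
Increase required: 32.9100 − 32.03 = 0.8800 psu.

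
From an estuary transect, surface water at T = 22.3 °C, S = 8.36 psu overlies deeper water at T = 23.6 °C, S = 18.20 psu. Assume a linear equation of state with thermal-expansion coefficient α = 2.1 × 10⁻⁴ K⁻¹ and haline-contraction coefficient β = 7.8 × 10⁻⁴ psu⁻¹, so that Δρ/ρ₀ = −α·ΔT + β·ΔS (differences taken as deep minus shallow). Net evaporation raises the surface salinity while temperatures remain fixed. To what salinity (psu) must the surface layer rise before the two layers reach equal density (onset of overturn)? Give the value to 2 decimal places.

17.85 psu

Neutral buoyancy requires −α(T_deep − T_surf) + β(S_deep − S_surf′) = 0.
S_surf′ = S_deep − (α/β)·ΔT = 18.20 − (2.1 × 10⁻⁴/7.8 × 10⁻⁴)·(+1.3) = 17.8500 psu.
Increase required: 17.8500 − 8.36 = 9.4900 psu.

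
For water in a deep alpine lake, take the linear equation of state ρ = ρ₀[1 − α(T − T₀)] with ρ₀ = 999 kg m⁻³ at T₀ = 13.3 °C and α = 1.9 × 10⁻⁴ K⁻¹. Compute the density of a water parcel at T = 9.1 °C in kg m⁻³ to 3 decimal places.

999.797 kg m⁻³

T − T₀ = -4.2 K.
Bracket = 1 − α·(-4.2) = 1 + (7.98 × 10⁻⁴) = 1.0007980.
ρ = 999 × 1.0007980 = 999.797 kg m⁻³.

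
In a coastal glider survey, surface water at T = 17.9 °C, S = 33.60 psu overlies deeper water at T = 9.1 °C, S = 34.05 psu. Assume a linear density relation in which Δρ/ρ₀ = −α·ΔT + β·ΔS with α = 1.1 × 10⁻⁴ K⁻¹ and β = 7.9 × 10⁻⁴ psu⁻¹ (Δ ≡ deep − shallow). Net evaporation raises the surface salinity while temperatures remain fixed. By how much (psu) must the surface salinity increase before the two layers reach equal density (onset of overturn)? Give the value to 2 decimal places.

1.68 psu

Neutral buoyancy requires −α(T_deep − T_surf) + β(S_deep − S_surf′) = 0.
S_surf′ = S_deep − (α/β)·ΔT = 34.05 − (1.1 × 10⁻⁴/7.9 × 10⁻⁴)·(-8.8) = 35.2753 psu.
Increase required: 35.2753 − 33.60 = 1.6753 psu.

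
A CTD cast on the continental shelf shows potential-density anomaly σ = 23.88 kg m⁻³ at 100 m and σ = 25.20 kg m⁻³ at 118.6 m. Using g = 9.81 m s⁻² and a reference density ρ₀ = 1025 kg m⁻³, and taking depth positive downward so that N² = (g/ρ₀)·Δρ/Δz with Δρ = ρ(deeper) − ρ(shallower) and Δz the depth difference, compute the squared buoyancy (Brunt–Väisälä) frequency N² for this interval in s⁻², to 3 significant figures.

Δρ = 1025.20 − 1023.88 = 1.32 kg m⁻³ over Δz = 118.6 − 100 = 18.6 m.
N² = (9.81/1025) × (1.32/18.6) = 6.7921 × 10⁻⁴ s⁻² ≈ 6.79 × 10⁻⁴ s⁻².
Since Δρ > 0 the layer is stably stratified.

6.79 × 10⁻⁴ s⁻²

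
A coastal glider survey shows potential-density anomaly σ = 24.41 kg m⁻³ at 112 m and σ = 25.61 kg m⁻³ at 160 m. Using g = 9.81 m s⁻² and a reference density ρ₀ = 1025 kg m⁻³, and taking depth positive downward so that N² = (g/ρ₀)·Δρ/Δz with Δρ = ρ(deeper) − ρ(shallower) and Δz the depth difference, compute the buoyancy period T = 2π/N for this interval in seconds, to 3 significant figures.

Δρ = 1025.61 − 1024.41 = 1.20 kg m⁻³ over Δz = 160 − 112 = 48 m.
N² = (9.81/1025) × (1.20/48) = 2.3927 × 10⁻⁴ s⁻².
N = √(2.3927 × 10⁻⁴) = 0.015468 rad s⁻¹, so T = 2π/N = 406.21 s ≈ 406 s.

406 s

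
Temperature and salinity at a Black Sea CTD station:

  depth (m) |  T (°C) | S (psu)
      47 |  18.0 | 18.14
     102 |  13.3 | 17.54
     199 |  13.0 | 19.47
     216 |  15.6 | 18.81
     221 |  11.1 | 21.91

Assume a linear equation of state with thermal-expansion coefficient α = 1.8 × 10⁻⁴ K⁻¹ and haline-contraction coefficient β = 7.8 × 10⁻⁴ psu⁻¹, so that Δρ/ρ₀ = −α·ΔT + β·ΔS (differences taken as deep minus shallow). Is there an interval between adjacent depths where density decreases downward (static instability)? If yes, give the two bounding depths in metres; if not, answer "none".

199–216 m

Evaluate Δρ/ρ₀ = −αΔT + βΔS across each adjacent pair:
  47–102 m: −αΔT+βΔS = −(1.8 × 10⁻⁴)(-4.7)+(7.8 × 10⁻⁴)(-0.60) = 3.8 × 10⁻⁴ → stable
  102–199 m: −αΔT+βΔS = −(1.8 × 10⁻⁴)(-0.3)+(7.8 × 10⁻⁴)(+1.93) = 1.6 × 10⁻³ → stable
  199–216 m: −αΔT+βΔS = −(1.8 × 10⁻⁴)(+2.6)+(7.8 × 10⁻⁴)(-0.66) = -9.8 × 10⁻⁴ → UNSTABLE
  216–221 m: −αΔT+βΔS = −(1.8 × 10⁻⁴)(-4.5)+(7.8 × 10⁻⁴)(+3.10) = 3.2 × 10⁻³ → stable
The 199–216 m interval has Δρ < 0: lighter water underlies denser water.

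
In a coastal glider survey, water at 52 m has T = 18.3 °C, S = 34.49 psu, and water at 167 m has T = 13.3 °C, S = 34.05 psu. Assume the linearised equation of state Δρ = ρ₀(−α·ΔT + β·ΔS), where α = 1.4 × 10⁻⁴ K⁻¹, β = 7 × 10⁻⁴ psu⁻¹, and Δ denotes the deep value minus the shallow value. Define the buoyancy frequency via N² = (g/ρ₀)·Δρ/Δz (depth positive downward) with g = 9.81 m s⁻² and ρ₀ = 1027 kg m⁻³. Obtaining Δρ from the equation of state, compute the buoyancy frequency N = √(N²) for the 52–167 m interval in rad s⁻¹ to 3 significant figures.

5.78 × 10⁻³ rad s⁻¹

ΔT = -5.0 K, ΔS = -0.44 psu (deep − shallow).
Δρ/ρ₀ = −αΔT + βΔS = 7.00 × 10⁻⁴ − 3.08 × 10⁻⁴ = 3.92 × 10⁻⁴, so Δρ ≈ 0.4026 kg m⁻³.
N² = (g/ρ₀)·Δρ/Δz = g·(Δρ/ρ₀)/Δz = 9.81 × 3.92 × 10⁻⁴ / 115 = 3.3439 × 10⁻⁵ s⁻².
N = √(3.3439 × 10⁻⁵) = 5.7826 × 10⁻³ rad s⁻¹ ≈ 5.78 × 10⁻³ rad s⁻¹.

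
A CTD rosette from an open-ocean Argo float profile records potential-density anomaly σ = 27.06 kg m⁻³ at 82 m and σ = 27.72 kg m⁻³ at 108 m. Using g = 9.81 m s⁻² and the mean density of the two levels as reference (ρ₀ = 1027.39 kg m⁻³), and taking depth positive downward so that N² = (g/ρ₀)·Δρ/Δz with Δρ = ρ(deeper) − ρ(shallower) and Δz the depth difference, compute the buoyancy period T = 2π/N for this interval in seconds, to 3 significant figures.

404 s

Δρ = 1027.72 − 1027.06 = 0.66 kg m⁻³ over Δz = 108 − 82 = 26 m.
N² = (9.81/1027.39) × (0.66/26) = 2.4238 × 10⁻⁴ s⁻².
N = √(2.4238 × 10⁻⁴) = 0.015569 rad s⁻¹, so T = 2π/N = 403.57 s ≈ 404 s.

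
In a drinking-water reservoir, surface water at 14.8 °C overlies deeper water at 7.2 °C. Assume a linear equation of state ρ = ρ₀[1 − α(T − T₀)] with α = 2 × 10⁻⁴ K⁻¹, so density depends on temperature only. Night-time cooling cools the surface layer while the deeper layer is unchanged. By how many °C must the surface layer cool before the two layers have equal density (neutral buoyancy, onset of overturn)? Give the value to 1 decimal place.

7.6 °C

With temperature the only control, equal density requires T_surf′ = T_deep.
T_surf′ = 7.2 °C.
Cooling required: 14.8 − 7.2 = 7.6 °C.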